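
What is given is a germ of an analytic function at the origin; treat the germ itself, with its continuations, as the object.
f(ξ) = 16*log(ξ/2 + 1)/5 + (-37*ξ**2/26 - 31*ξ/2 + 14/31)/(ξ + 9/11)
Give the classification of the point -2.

The term (16/5)*log(1 - ξ/(-2)) has argument 1 - -2/(-2) = 0 at -2: a logarithmic (infinitely-sheeted) branch point; the remaining terms are analytic or single-valued there.

The point is a logarithmic branch point.


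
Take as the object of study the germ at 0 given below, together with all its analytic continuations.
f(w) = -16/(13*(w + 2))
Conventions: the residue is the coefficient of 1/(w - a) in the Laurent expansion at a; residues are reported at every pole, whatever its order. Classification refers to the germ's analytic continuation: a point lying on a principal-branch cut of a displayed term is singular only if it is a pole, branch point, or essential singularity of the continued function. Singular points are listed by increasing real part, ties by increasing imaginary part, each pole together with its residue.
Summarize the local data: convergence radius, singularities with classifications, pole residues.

Radius of convergence at 0: 2.
At -2: a pole of order 1; residue -16/13.

Denominator factor (w + 2): pole of order 1 at -2, modulus 2.
The radius of convergence is the smallest modulus among the singular points: 2.
At the order-1 pole -2 set g(w) = (w - (-2))*f(w) = -16/13.
Simple pole: residue = g(a) at a = -2, which is -16/13.


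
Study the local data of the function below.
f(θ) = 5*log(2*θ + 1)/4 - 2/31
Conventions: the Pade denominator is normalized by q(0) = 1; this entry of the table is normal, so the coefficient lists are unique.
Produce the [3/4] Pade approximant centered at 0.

The Pade approximant has numerator coefficients [-2/31, 1666229/729554, 4135069/729554, 15820808/5471655]; denominator coefficients [1, 39414/11767, 37554/11767, 42632/58835, -372/11767].

Taylor coefficients needed (expand at 0): a_0 = -2/31, a_1 = 5/2, a_2 = -5/2, a_3 = 10/3, a_4 = -5, a_5 = 8, a_6 = -40/3, a_7 = 160/7.
Write the denominator as Q(θ) = 1 + q1*θ + q2*θ^2 + q3*θ^3 + q4*θ^4. Requiring Q*f - P = O(θ^8) with deg P <= 3 kills the coefficients of θ^4..θ^7 in Q*f:
  θ^4: a_4 + q1*a_3 + q2*a_2 + q3*a_1 + q4*a_0 = 0, i.e. -5 + (10/3)*q1 + (-5/2)*q2 + (5/2)*q3 + (-2/31)*q4 = 0.
  θ^5: a_5 + q1*a_4 + q2*a_3 + q3*a_2 + q4*a_1 = 0, i.e. 8 + (-5)*q1 + (10/3)*q2 + (-5/2)*q3 + (5/2)*q4 = 0.
  θ^6: a_6 + q1*a_5 + q2*a_4 + q3*a_3 + q4*a_2 = 0, i.e. -40/3 + (8)*q1 + (-5)*q2 + (10/3)*q3 + (-5/2)*q4 = 0.
  θ^7: a_7 + q1*a_6 + q2*a_5 + q3*a_4 + q4*a_3 = 0, i.e. 160/7 + (-40/3)*q1 + (8)*q2 + (-5)*q3 + (10/3)*q4 = 0.
Solving this linear system: q1 = 39414/11767, q2 = 37554/11767, q3 = 42632/58835, q4 = -372/11767.
The numerator is Q*f truncated at degree 3: P0 = a_0 = -2/31; P1 = a_1 + q1*a_0 = 1666229/729554; P2 = a_2 + q1*a_1 + q2*a_0 = 4135069/729554; P3 = a_3 + q1*a_2 + q2*a_1 + q3*a_0 = 15820808/5471655.


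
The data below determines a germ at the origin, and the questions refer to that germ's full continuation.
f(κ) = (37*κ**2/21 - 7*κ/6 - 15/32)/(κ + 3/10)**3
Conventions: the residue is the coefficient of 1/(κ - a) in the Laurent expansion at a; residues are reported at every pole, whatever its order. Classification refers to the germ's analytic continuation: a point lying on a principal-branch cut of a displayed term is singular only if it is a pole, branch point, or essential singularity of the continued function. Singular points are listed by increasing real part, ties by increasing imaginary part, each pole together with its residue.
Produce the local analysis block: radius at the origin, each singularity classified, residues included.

Denominator factor (κ + 3/10)^3: pole of order 3 at -3/10, modulus 3/10.
The radius of convergence is the smallest modulus among the singular points: 3/10.
At the order-3 pole -3/10 set g(κ) = (κ - (-3/10))^3*f(κ) = 37*κ**2/21 - 7*κ/6 - 15/32.
Order-3 pole: residue = g''(a)/2; g''(-3/10) = 74/21, so the residue is 37/21.

Radius of convergence at 0: 3/10.
At -3/10: a pole of order 3; residue 37/21.


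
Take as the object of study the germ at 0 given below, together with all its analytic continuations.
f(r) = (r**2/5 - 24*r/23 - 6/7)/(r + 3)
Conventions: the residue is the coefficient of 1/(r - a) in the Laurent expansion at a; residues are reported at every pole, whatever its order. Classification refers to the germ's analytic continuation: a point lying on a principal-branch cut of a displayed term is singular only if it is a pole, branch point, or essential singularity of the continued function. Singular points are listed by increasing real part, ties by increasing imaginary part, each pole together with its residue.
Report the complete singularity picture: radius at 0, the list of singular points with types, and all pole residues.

Radius of convergence at 0: 3.
At -3: a pole of order 1; residue 3279/805.

Denominator factor (r + 3): pole of order 1 at -3, modulus 3.
The radius of convergence is the smallest modulus among the singular points: 3.
At the order-1 pole -3 set g(r) = (r - (-3))*f(r) = r**2/5 - 24*r/23 - 6/7.
Simple pole: residue = g(a) at a = -3, which is 3279/805.


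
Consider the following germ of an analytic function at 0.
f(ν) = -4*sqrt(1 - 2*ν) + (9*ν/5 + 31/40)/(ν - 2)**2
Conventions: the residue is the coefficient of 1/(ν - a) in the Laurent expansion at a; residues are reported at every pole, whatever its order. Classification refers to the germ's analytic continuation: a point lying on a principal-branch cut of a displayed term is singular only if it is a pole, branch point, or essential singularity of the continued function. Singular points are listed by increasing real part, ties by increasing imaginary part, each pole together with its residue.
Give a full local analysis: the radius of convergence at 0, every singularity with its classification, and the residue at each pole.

Denominator factor (ν - 2)^2: pole of order 2 at 2, modulus 2.
Branch term (-4)*sqrt(1 - ν/(1/2)): its argument vanishes at ν = 1/2, a square-root branch point, modulus 1/2.
The radius of convergence is the smallest modulus among the singular points: 1/2.
The branch term is analytic at 2 and contributes nothing to the residue; only the rational part matters.
At the order-2 pole 2 set g(ν) = (ν - (2))^2*(rational part) = 9*ν/5 + 31/40.
Order-2 pole: residue = g'(a); g'(2) = 9/5, so the residue is 9/5.
List the singular points by increasing real part (a conjugate pair: the negative imaginary part first).

Radius of convergence at 0: 1/2.
At 1/2: an algebraic (square-root) branch point.
At 2: a pole of order 2; residue 9/5.


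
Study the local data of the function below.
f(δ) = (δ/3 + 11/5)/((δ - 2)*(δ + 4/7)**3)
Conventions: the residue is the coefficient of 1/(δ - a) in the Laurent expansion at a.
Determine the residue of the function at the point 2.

At the order-1 pole 2 set g(δ) = (δ - (2))*f(δ) = (δ/3 + 11/5)/(δ + 4/7)**3.
Simple pole: residue = g(a) at a = 2, which is 14749/87480.

The residue is 14749/87480.


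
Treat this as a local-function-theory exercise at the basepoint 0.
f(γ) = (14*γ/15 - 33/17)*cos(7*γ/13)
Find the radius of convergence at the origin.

The factor cos(7*γ/13) is entire and contributes no finite singular point.
The polynomial part has no poles.
No finite singular points: the Taylor series at 0 converges everywhere.

The radius of convergence is infinite.


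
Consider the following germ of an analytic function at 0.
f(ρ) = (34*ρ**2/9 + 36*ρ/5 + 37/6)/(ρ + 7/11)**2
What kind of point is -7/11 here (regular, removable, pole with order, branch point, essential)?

The denominator factor ρ + 7/11 vanishes at -7/11 and appears to the power 2; the numerator there equals 33919/10890, nonzero, and no other factor vanishes.
Hence a pole whose order is the multiplicity, 2.

The point is a pole of order 2.


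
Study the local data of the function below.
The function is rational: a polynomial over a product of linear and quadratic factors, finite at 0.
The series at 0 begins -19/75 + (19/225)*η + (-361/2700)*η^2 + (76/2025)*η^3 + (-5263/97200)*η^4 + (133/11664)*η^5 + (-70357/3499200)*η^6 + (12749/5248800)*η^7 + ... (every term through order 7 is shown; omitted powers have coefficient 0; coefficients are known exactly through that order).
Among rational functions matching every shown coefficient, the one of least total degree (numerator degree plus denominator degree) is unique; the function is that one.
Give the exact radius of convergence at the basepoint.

No rational of total degree below 3 reproduces all 8 coefficients; solving the [0/3] Pade equations on them gives f(η) = 38/(25*(η - 3/2)*(η + 2)**2), whose expansion matches every shown term.
Denominator factor (η - 3/2): pole of order 1 at 3/2, modulus 3/2.
Denominator factor (η + 2)^2: pole of order 2 at -2, modulus 2.
The radius of convergence is the smallest modulus among the singular points: 3/2.

The radius of convergence is 3/2.


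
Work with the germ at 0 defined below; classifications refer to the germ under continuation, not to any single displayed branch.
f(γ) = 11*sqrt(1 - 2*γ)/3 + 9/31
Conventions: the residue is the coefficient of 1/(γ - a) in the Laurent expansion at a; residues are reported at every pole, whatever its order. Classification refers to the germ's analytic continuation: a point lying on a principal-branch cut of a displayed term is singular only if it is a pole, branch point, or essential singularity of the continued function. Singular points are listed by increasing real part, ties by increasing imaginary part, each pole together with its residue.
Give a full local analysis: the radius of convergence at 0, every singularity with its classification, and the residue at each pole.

Radius of convergence at 0: 1/2.
At 1/2: an algebraic (square-root) branch point.

Branch term (11/3)*sqrt(1 - γ/(1/2)): its argument vanishes at γ = 1/2, a square-root branch point, modulus 1/2.
The radius of convergence is the smallest modulus among the singular points: 1/2.


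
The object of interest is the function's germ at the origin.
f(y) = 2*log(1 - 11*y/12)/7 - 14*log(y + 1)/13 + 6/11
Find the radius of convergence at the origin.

The radius of convergence is 1.

Branch term (2/7)*log(1 - y/(12/11)): its argument vanishes at y = 12/11, a logarithmic branch point, modulus 12/11.
Branch term (-14/13)*log(1 - y/(-1)): its argument vanishes at y = -1, a logarithmic branch point, modulus 1.
The radius of convergence is the smallest modulus among the singular points: 1.


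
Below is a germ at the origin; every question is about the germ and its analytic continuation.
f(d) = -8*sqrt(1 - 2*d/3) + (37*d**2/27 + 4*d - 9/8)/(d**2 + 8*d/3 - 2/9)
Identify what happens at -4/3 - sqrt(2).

The denominator factor d**2 + 8*d/3 - 2/9 vanishes at -4/3 - sqrt(2) and appears to the power 1; the numerator there equals -2491/1944 - (28/81)*sqrt(2), nonzero, and no other factor vanishes.
The branch terms are analytic at this point.
Hence a pole whose order is the multiplicity, 1.

The point is a pole of order 1.


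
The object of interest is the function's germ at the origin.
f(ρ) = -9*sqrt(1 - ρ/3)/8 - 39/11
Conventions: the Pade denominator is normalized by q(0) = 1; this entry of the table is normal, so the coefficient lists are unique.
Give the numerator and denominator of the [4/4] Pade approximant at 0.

The Pade approximant has numerator coefficients [-411/88, 1025/352, -817/1408, 1015/25344, -401/608256]; denominator coefficients [1, -7/12, 5/48, -5/864, 1/20736].

Taylor coefficients needed (expand at 0): a_0 = -411/88, a_1 = 3/16, a_2 = 1/64, a_3 = 1/384, a_4 = 5/9216, a_5 = 7/55296, a_6 = 7/221184, a_7 = 11/1327104, a_8 = 143/63700992.
Write the denominator as Q(ρ) = 1 + q1*ρ + q2*ρ^2 + q3*ρ^3 + q4*ρ^4. Requiring Q*f - P = O(ρ^9) with deg P <= 4 kills the coefficients of ρ^5..ρ^8 in Q*f:
  ρ^5: a_5 + q1*a_4 + q2*a_3 + q3*a_2 + q4*a_1 = 0, i.e. 7/55296 + (5/9216)*q1 + (1/384)*q2 + (1/64)*q3 + (3/16)*q4 = 0.
  ρ^6: a_6 + q1*a_5 + q2*a_4 + q3*a_3 + q4*a_2 = 0, i.e. 7/221184 + (7/55296)*q1 + (5/9216)*q2 + (1/384)*q3 + (1/64)*q4 = 0.
  ρ^7: a_7 + q1*a_6 + q2*a_5 + q3*a_4 + q4*a_3 = 0, i.e. 11/1327104 + (7/221184)*q1 + (7/55296)*q2 + (5/9216)*q3 + (1/384)*q4 = 0.
  ρ^8: a_8 + q1*a_7 + q2*a_6 + q3*a_5 + q4*a_4 = 0, i.e. 143/63700992 + (11/1327104)*q1 + (7/221184)*q2 + (7/55296)*q3 + (5/9216)*q4 = 0.
Solving this linear system: q1 = -7/12, q2 = 5/48, q3 = -5/864, q4 = 1/20736.
The numerator is Q*f truncated at degree 4: P0 = a_0 = -411/88; P1 = a_1 + q1*a_0 = 1025/352; P2 = a_2 + q1*a_1 + q2*a_0 = -817/1408; P3 = a_3 + q1*a_2 + q2*a_1 + q3*a_0 = 1015/25344; P4 = a_4 + q1*a_3 + q2*a_2 + q3*a_1 + q4*a_0 = -401/608256.


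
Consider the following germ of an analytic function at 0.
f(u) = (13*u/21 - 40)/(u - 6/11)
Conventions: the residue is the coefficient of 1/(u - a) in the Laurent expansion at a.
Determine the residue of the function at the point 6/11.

At the order-1 pole 6/11 set g(u) = (u - (6/11))*f(u) = 13*u/21 - 40.
Simple pole: residue = g(a) at a = 6/11, which is -3054/77.

The residue is -3054/77.


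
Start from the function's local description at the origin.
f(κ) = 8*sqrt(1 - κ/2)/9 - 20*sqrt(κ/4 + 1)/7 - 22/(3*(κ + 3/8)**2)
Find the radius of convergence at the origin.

The radius of convergence is 3/8.

Denominator factor (κ + 3/8)^2: pole of order 2 at -3/8, modulus 3/8.
Branch term (-20/7)*sqrt(1 - κ/(-4)): its argument vanishes at κ = -4, a square-root branch point, modulus 4.
Branch term (8/9)*sqrt(1 - κ/(2)): its argument vanishes at κ = 2, a square-root branch point, modulus 2.
The radius of convergence is the smallest modulus among the singular points: 3/8.


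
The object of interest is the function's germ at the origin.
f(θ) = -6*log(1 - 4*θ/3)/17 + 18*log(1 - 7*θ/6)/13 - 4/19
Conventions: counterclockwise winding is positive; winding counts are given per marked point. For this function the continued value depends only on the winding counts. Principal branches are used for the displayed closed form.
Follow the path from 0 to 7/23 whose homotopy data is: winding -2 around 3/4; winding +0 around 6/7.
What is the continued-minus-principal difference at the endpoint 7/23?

Continued minus principal equals (24/17)*pi*i.

The rational part is single-valued and drops out of the difference; each branch term changes only by its own monodromy.
(18/13)*log(1 - θ/(6/7)): winding 0 around 6/7, so this term returns to its principal value, contribution 0.
(-6/17)*log(1 - θ/(3/4)): each positive loop around 3/4 adds 2*pi*i to the log, so winding -2 contributes (-6/17)*(-2)*2*pi*i = (24/17)*pi*i.
Summing the contributions at θ = 7/23 gives (24/17)*pi*i.


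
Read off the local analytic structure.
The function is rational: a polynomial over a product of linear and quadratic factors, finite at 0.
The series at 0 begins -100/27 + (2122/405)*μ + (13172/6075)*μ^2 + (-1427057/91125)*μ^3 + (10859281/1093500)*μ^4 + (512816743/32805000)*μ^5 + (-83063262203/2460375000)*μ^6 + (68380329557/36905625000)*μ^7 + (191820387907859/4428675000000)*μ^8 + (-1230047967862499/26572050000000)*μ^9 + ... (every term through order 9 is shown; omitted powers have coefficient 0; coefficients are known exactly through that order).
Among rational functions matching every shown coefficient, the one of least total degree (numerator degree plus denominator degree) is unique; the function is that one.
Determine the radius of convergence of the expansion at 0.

No rational of total degree below 8 reproduces all 10 coefficients; solving the [1/7] Pade equations on them gives f(μ) = (25/9 - 9*μ/5)/((μ - 3/4)*(μ**2 + 7*μ/10 + 1)**3), whose expansion matches every shown term.
Denominator factor (μ - 3/4): pole of order 1 at 3/4, modulus 3/4.
Denominator factor (μ**2 + 7*μ/10 + 1)^3: discriminant -351/100, complex-conjugate roots (-7/20) + ((3/20)*sqrt(39))*i and (-7/20) - ((3/20)*sqrt(39))*i; poles of order 3, moduli 1 and 1.
The radius of convergence is the smallest modulus among the singular points: 3/4.

The radius of convergence is 3/4.


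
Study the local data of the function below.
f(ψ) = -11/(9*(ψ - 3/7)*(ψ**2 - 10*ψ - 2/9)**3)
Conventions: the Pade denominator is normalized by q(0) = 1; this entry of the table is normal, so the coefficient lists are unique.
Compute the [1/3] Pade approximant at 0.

The Pade approximant has numerator coefficients [-2079/8, -219049677/269392]; denominator coefficients [1, 13718341/101022, 207485799/33674, 6313659201/67348].

Taylor coefficients needed (expand at 0): a_0 = -2079/8, a_1 = 137907/4, a_2 = -49288701/16, a_3 = 3684074471/16, a_4 = -372445508897/24.
Write the denominator as Q(ψ) = 1 + q1*ψ + q2*ψ^2 + q3*ψ^3. Requiring Q*f - P = O(ψ^5) with deg P <= 1 kills the coefficients of ψ^2..ψ^4 in Q*f:
  ψ^2: a_2 + q1*a_1 + q2*a_0 = 0, i.e. -49288701/16 + (137907/4)*q1 + (-2079/8)*q2 = 0.
  ψ^3: a_3 + q1*a_2 + q2*a_1 + q3*a_0 = 0, i.e. 3684074471/16 + (-49288701/16)*q1 + (137907/4)*q2 + (-2079/8)*q3 = 0.
  ψ^4: a_4 + q1*a_3 + q2*a_2 + q3*a_1 = 0, i.e. -372445508897/24 + (3684074471/16)*q1 + (-49288701/16)*q2 + (137907/4)*q3 = 0.
Solving this linear system: q1 = 13718341/101022, q2 = 207485799/33674, q3 = 6313659201/67348.
The numerator is Q*f truncated at degree 1: P0 = a_0 = -2079/8; P1 = a_1 + q1*a_0 = -219049677/269392.


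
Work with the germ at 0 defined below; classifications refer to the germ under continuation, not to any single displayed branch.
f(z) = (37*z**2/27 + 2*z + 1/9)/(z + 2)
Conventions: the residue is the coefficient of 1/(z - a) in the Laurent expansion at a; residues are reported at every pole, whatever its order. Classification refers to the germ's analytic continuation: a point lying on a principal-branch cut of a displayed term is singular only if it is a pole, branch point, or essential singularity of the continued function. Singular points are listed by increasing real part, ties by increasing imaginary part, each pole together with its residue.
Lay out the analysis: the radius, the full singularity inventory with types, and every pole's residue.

Radius of convergence at 0: 2.
At -2: a pole of order 1; residue 43/27.

Denominator factor (z + 2): pole of order 1 at -2, modulus 2.
The radius of convergence is the smallest modulus among the singular points: 2.
At the order-1 pole -2 set g(z) = (z - (-2))*f(z) = 37*z**2/27 + 2*z + 1/9.
Simple pole: residue = g(a) at a = -2, which is 43/27.


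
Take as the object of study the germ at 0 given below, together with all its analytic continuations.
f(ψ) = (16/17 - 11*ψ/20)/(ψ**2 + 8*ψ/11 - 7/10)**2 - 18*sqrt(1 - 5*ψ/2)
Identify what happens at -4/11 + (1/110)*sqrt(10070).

The point is a pole of order 2.

The denominator factor ψ**2 + 8*ψ/11 - 7/10 vanishes at -4/11 + (1/110)*sqrt(10070) and appears to the power 2; the numerator there equals 97/85 - (1/200)*sqrt(10070), nonzero, and no other factor vanishes.
The branch terms are analytic at this point.
Hence a pole whose order is the multiplicity, 2.


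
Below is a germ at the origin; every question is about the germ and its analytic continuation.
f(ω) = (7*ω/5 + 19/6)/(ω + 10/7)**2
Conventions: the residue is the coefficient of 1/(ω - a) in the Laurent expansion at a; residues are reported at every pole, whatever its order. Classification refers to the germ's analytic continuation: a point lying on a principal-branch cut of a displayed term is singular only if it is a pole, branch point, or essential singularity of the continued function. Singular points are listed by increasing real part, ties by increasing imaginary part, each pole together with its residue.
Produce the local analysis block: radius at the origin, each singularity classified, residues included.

Denominator factor (ω + 10/7)^2: pole of order 2 at -10/7, modulus 10/7.
The radius of convergence is the smallest modulus among the singular points: 10/7.
At the order-2 pole -10/7 set g(ω) = (ω - (-10/7))^2*f(ω) = 7*ω/5 + 19/6.
Order-2 pole: residue = g'(a); g'(-10/7) = 7/5, so the residue is 7/5.

Radius of convergence at 0: 10/7.
At -10/7: a pole of order 2; residue 7/5.


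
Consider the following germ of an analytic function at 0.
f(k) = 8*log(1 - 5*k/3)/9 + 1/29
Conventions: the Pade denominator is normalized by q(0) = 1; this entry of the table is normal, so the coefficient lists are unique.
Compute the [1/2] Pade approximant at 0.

The Pade approximant has numerator coefficients [1/29, -559390/370359]; denominator coefficients [1, -1190/1419, -2900/12771].

Taylor coefficients needed (expand at 0): a_0 = 1/29, a_1 = -40/27, a_2 = -100/81, a_3 = -1000/729.
Write the denominator as Q(k) = 1 + q1*k + q2*k^2. Requiring Q*f - P = O(k^4) with deg P <= 1 kills the coefficients of k^2..k^3 in Q*f:
  k^2: a_2 + q1*a_1 + q2*a_0 = 0, i.e. -100/81 + (-40/27)*q1 + (1/29)*q2 = 0.
  k^3: a_3 + q1*a_2 + q2*a_1 = 0, i.e. -1000/729 + (-100/81)*q1 + (-40/27)*q2 = 0.
Solving this linear system: q1 = -1190/1419, q2 = -2900/12771.
The numerator is Q*f truncated at degree 1: P0 = a_0 = 1/29; P1 = a_1 + q1*a_0 = -559390/370359.


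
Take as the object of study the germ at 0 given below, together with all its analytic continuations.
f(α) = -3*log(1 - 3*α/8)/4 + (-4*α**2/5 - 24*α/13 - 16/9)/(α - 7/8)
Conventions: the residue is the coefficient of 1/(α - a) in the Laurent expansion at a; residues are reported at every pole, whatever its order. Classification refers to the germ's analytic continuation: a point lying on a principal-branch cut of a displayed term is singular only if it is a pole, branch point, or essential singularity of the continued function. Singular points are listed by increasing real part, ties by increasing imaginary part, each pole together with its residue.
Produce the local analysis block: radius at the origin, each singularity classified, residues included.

Radius of convergence at 0: 7/8.
At 7/8: a pole of order 1; residue -37493/9360.
At 8/3: a logarithmic branch point.

Denominator factor (α - 7/8): pole of order 1 at 7/8, modulus 7/8.
Branch term (-3/4)*log(1 - α/(8/3)): its argument vanishes at α = 8/3, a logarithmic branch point, modulus 8/3.
The radius of convergence is the smallest modulus among the singular points: 7/8.
The branch term is analytic at 7/8 and contributes nothing to the residue; only the rational part matters.
At the order-1 pole 7/8 set g(α) = (α - (7/8))*(rational part) = -4*α**2/5 - 24*α/13 - 16/9.
Simple pole: residue = g(a) at a = 7/8, which is -37493/9360.
List the singular points by increasing real part (a conjugate pair: the negative imaginary part first).


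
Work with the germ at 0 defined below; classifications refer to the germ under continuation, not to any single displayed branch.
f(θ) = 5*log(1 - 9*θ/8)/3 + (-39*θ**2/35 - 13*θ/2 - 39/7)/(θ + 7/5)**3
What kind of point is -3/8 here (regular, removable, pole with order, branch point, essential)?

Denominator factors: θ + 7/5 = 41/40 at θ = -3/8 — none vanishes.
Branch term log(1 - θ/(8/9)): argument at -3/8 is 91/64, nonzero, so -3/8 is not its branch point (a point on a principal cut is still regular for the continued germ).
So the germ continues analytically to -3/8.

The point is a regular point.


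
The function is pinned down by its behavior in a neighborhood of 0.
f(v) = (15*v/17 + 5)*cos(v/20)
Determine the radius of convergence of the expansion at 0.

The radius of convergence is infinite.

The factor cos(v/20) is entire and contributes no finite singular point.
The polynomial part has no poles.
No finite singular points: the Taylor series at 0 converges everywhere.


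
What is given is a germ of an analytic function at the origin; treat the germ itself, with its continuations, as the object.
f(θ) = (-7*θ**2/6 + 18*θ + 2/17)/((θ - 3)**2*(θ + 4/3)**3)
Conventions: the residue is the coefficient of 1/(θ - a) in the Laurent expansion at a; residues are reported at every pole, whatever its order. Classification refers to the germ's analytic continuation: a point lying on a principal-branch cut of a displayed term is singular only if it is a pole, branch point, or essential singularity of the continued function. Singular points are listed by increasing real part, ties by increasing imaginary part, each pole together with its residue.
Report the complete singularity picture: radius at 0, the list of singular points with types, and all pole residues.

Radius of convergence at 0: 4/3.
At -4/3: a pole of order 3; residue 229095/971074.
At 3: a pole of order 2; residue -229095/971074.

Denominator factor (θ + 4/3)^3: pole of order 3 at -4/3, modulus 4/3.
Denominator factor (θ - 3)^2: pole of order 2 at 3, modulus 3.
The radius of convergence is the smallest modulus among the singular points: 4/3.
At the order-3 pole -4/3 set g(θ) = (θ - (-4/3))^3*f(θ) = (-7*θ**2/6 + 18*θ + 2/17)/(θ - 3)**2.
Order-3 pole: residue = g''(a)/2; g''(-4/3) = 229095/485537, so the residue is 229095/971074.
At the order-2 pole 3 set g(θ) = (θ - (3))^2*f(θ) = (-7*θ**2/6 + 18*θ + 2/17)/(θ + 4/3)**3.
Order-2 pole: residue = g'(a); g'(3) = -229095/971074, so the residue is -229095/971074.
List the singular points by increasing real part (a conjugate pair: the negative imaginary part first).


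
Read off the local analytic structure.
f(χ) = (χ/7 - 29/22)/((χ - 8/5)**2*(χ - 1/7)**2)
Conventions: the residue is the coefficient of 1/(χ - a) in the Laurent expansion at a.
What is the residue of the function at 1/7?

The residue is -1125950/1459161.

At the order-2 pole 1/7 set g(χ) = (χ - (1/7))^2*f(χ) = (χ/7 - 29/22)/(χ - 8/5)**2.
Order-2 pole: residue = g'(a); g'(1/7) = -1125950/1459161, so the residue is -1125950/1459161.


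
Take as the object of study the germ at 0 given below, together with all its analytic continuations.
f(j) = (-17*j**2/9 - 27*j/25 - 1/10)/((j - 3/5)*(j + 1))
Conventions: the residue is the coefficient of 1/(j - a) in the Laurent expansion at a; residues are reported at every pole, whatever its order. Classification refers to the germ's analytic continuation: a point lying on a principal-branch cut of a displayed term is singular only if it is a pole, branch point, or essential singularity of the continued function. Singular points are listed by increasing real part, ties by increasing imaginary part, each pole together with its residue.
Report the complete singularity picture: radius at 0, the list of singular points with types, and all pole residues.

Denominator factor (j - 3/5): pole of order 1 at 3/5, modulus 3/5.
Denominator factor (j + 1): pole of order 1 at -1, modulus 1.
The radius of convergence is the smallest modulus among the singular points: 3/5.
At the order-1 pole -1 set g(j) = (j - (-1))*f(j) = (-17*j**2/9 - 27*j/25 - 1/10)/(j - 3/5).
Simple pole: residue = g(a) at a = -1, which is 409/720.
At the order-1 pole 3/5 set g(j) = (j - (3/5))*f(j) = (-17*j**2/9 - 27*j/25 - 1/10)/(j + 1).
Simple pole: residue = g(a) at a = 3/5, which is -357/400.
List the singular points by increasing real part (a conjugate pair: the negative imaginary part first).

Radius of convergence at 0: 3/5.
At -1: a pole of order 1; residue 409/720.
At 3/5: a pole of order 1; residue -357/400.


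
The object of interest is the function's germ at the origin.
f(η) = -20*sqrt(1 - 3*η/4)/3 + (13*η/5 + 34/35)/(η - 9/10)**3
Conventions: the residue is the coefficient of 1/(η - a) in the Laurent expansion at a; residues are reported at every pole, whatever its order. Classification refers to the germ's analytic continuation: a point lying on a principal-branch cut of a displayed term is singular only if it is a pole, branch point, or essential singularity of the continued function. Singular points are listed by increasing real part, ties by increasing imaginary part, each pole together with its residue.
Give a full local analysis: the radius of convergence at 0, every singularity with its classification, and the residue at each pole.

Radius of convergence at 0: 9/10.
At 9/10: a pole of order 3; residue 0.
At 4/3: an algebraic (square-root) branch point.

Denominator factor (η - 9/10)^3: pole of order 3 at 9/10, modulus 9/10.
Branch term (-20/3)*sqrt(1 - η/(4/3)): its argument vanishes at η = 4/3, a square-root branch point, modulus 4/3.
The radius of convergence is the smallest modulus among the singular points: 9/10.
The branch term is analytic at 9/10 and contributes nothing to the residue; only the rational part matters.
At the order-3 pole 9/10 set g(η) = (η - (9/10))^3*(rational part) = 13*η/5 + 34/35.
Order-3 pole: residue = g''(a)/2; g''(9/10) = 0, so the residue is 0.
List the singular points by increasing real part (a conjugate pair: the negative imaginary part first).


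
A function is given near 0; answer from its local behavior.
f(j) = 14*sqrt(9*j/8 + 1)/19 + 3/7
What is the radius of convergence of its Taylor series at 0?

Branch term (14/19)*sqrt(1 - j/(-8/9)): its argument vanishes at j = -8/9, a square-root branch point, modulus 8/9.
The radius of convergence is the smallest modulus among the singular points: 8/9.

The radius of convergence is 8/9.


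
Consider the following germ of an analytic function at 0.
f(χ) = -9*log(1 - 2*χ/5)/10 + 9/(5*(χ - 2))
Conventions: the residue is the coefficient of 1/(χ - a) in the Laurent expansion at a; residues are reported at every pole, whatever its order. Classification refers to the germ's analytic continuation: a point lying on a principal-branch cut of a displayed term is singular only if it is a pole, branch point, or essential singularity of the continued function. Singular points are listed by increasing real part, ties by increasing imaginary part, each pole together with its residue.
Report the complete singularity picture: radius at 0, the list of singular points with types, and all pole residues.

Denominator factor (χ - 2): pole of order 1 at 2, modulus 2.
Branch term (-9/10)*log(1 - χ/(5/2)): its argument vanishes at χ = 5/2, a logarithmic branch point, modulus 5/2.
The radius of convergence is the smallest modulus among the singular points: 2.
The branch term is analytic at 2 and contributes nothing to the residue; only the rational part matters.
At the order-1 pole 2 set g(χ) = (χ - (2))*(rational part) = 9/5.
Simple pole: residue = g(a) at a = 2, which is 9/5.
List the singular points by increasing real part (a conjugate pair: the negative imaginary part first).

Radius of convergence at 0: 2.
At 2: a pole of order 1; residue 9/5.
At 5/2: a logarithmic branch point.


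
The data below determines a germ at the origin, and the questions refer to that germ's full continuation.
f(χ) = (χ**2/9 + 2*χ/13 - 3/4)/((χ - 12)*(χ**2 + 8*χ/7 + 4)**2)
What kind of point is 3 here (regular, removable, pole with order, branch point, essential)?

The point is a regular point.

Denominator factors: χ**2 + 8*χ/7 + 4 = 115/7 at χ = 3; χ - 12 = -9 at χ = 3 — none vanishes.
So the germ continues analytically to 3.


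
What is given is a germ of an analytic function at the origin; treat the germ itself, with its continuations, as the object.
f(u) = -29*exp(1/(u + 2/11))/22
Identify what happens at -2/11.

The point is an essential singularity.

The exponent 1/(u - (-2/11)) has a pole at -2/11, so exp(1/(u - (-2/11))) takes every nonzero value near it: an essential singularity (not a pole of any order).


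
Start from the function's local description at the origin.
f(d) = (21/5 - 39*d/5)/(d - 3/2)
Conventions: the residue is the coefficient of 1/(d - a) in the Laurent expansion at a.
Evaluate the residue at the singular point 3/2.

The residue is -15/2.

At the order-1 pole 3/2 set g(d) = (d - (3/2))*f(d) = 21/5 - 39*d/5.
Simple pole: residue = g(a) at a = 3/2, which is -15/2.


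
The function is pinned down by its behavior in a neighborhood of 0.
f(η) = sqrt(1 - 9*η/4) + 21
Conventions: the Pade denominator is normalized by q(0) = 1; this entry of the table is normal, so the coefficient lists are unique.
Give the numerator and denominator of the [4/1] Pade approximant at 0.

The Pade approximant has numerator coefficients [22, -1431/40, 729/640, 729/2560, 19683/163840]; denominator coefficients [1, -63/40].

Taylor coefficients needed (expand at 0): a_0 = 22, a_1 = -9/8, a_2 = -81/128, a_3 = -729/1024, a_4 = -32805/32768, a_5 = -413343/262144.
Write the denominator as Q(η) = 1 + q1*η. Requiring Q*f - P = O(η^6) with deg P <= 4 kills the coefficients of η^5..η^5 in Q*f:
  η^5: a_5 + q1*a_4 = 0, i.e. -413343/262144 + (-32805/32768)*q1 = 0.
Solving this linear system: q1 = -63/40.
The numerator is Q*f truncated at degree 4: P0 = a_0 = 22; P1 = a_1 + q1*a_0 = -1431/40; P2 = a_2 + q1*a_1 = 729/640; P3 = a_3 + q1*a_2 = 729/2560; P4 = a_4 + q1*a_3 = 19683/163840.


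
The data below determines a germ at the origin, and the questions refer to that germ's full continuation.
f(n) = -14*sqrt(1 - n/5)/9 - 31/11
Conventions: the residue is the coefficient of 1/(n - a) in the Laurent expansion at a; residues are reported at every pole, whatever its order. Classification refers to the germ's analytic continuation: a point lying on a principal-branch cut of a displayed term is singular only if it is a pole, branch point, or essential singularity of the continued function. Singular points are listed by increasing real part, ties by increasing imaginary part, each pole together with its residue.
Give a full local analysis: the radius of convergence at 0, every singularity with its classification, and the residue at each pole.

Radius of convergence at 0: 5.
At 5: an algebraic (square-root) branch point.

Branch term (-14/9)*sqrt(1 - n/(5)): its argument vanishes at n = 5, a square-root branch point, modulus 5.
The radius of convergence is the smallest modulus among the singular points: 5.


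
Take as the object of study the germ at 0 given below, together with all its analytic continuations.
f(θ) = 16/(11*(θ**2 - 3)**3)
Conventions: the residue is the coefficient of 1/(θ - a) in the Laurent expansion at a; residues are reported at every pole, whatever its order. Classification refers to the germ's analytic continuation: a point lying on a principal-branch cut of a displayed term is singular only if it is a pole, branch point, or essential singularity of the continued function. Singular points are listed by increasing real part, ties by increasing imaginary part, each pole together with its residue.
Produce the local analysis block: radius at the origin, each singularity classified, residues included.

Radius of convergence at 0: sqrt(3).
At -sqrt(3): a pole of order 3; residue -(1/99)*sqrt(3).
At sqrt(3): a pole of order 3; residue (1/99)*sqrt(3).

Denominator factor (θ**2 - 3)^3: discriminant 12, real irrational roots sqrt(3) and -sqrt(3); poles of order 3, moduli sqrt(3) and sqrt(3).
The radius of convergence is the smallest modulus among the singular points: sqrt(3).
The factor θ**2 - 3 splits as (θ - a)(θ - a') with a = -sqrt(3), a' = sqrt(3). At the order-3 pole a set g(θ) = (θ - a)^3*f(θ) = [16/11] / (θ - a')^3.
Order-3 pole: residue = g''(a)/2; g''(-sqrt(3)) = -(2/99)*sqrt(3), so the residue is -(1/99)*sqrt(3).
The factor θ**2 - 3 splits as (θ - a)(θ - a') with a = sqrt(3), a' = -sqrt(3). At the order-3 pole a set g(θ) = (θ - a)^3*f(θ) = [16/11] / (θ - a')^3.
Order-3 pole: residue = g''(a)/2; g''(sqrt(3)) = (2/99)*sqrt(3), so the residue is (1/99)*sqrt(3).
List the singular points by increasing real part (a conjugate pair: the negative imaginary part first).


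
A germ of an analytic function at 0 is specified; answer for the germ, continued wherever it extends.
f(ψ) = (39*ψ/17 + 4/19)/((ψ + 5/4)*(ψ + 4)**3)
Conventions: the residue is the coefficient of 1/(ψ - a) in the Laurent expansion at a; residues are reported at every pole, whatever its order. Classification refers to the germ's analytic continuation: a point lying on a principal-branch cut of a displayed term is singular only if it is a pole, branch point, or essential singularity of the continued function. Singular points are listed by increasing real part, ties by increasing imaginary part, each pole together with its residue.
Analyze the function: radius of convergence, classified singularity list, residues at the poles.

Denominator factor (ψ + 4)^3: pole of order 3 at -4, modulus 4.
Denominator factor (ψ + 5/4): pole of order 1 at -5/4, modulus 5/4.
The radius of convergence is the smallest modulus among the singular points: 5/4.
At the order-3 pole -4 set g(ψ) = (ψ - (-4))^3*f(ψ) = (39*ψ/17 + 4/19)/(ψ + 5/4).
Order-3 pole: residue = g''(a)/2; g''(-4) = 109856/429913, so the residue is 54928/429913.
At the order-1 pole -5/4 set g(ψ) = (ψ - (-5/4))*f(ψ) = (39*ψ/17 + 4/19)/(ψ + 4)**3.
Simple pole: residue = g(a) at a = -5/4, which is -54928/429913.
List the singular points by increasing real part (a conjugate pair: the negative imaginary part first).

Radius of convergence at 0: 5/4.
At -4: a pole of order 3; residue 54928/429913.
At -5/4: a pole of order 1; residue -54928/429913.


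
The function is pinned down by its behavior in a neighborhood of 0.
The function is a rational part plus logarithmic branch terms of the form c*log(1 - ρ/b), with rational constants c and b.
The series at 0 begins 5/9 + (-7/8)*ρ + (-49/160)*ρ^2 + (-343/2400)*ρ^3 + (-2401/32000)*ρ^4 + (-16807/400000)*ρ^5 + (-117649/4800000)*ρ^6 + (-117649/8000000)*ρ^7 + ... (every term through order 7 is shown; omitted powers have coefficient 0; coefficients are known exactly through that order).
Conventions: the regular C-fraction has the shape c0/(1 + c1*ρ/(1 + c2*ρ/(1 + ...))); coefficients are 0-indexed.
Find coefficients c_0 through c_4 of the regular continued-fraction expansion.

The regular C-fraction coefficients are [5/9, 63/40, -77/40, -7/330, -217/660].

Taylor coefficients (read off): a_0 = 5/9, a_1 = -7/8, a_2 = -49/160, a_3 = -343/2400, a_4 = -2401/32000.
c0 = a_0 = 5/9. Peel one level at a time: if S = 1 + c*ρ/S' with S'(0) = 1, then c is the ρ-coefficient of S and S' = c*ρ/(S - 1).
S_1 = c0/f = 1 + (63/40)*ρ + (4851/1600)*ρ^2 + ...; c1 = 63/40.
S_2 = c1*ρ/(S_1 - 1) = 1 + (-77/40)*ρ + (-49/1200)*ρ^2 + ...; c2 = -77/40.
S_3 = c2*ρ/(S_2 - 1) = 1 + (-7/330)*ρ + (-1519/217800)*ρ^2 + ...; c3 = -7/330.
S_4 = c3*ρ/(S_3 - 1) = 1 + (-217/660)*ρ + ...; c4 = -217/660.


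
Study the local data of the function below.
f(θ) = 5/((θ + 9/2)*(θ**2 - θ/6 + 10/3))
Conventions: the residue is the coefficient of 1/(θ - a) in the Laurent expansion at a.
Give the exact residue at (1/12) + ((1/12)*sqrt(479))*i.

The factor θ**2 - θ/6 + 10/3 splits as (θ - a)(θ - a') with a = (1/12) + ((1/12)*sqrt(479))*i, a' = (1/12) - ((1/12)*sqrt(479))*i. At the order-1 pole a set g(θ) = (θ - a)*f(θ) = [5/(θ + 9/2)] / (θ - a').
Simple pole: residue = g(a) at a = (1/12) + ((1/12)*sqrt(479))*i, which is (-15/146) - ((825/69934)*sqrt(479))*i.

The residue is (-15/146) - ((825/69934)*sqrt(479))*i.


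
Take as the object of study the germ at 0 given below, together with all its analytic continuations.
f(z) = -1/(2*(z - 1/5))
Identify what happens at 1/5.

The denominator factor z - 1/5 vanishes at 1/5 and appears to the power 1; the numerator there equals -1/2, nonzero, and no other factor vanishes.
Hence a pole whose order is the multiplicity, 1.

The point is a pole of order 1.


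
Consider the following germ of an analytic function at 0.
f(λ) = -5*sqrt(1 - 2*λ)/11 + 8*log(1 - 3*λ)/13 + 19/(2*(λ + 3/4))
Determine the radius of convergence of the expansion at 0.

The radius of convergence is 1/3.

Denominator factor (λ + 3/4): pole of order 1 at -3/4, modulus 3/4.
Branch term (-5/11)*sqrt(1 - λ/(1/2)): its argument vanishes at λ = 1/2, a square-root branch point, modulus 1/2.
Branch term (8/13)*log(1 - λ/(1/3)): its argument vanishes at λ = 1/3, a logarithmic branch point, modulus 1/3.
The radius of convergence is the smallest modulus among the singular points: 1/3.


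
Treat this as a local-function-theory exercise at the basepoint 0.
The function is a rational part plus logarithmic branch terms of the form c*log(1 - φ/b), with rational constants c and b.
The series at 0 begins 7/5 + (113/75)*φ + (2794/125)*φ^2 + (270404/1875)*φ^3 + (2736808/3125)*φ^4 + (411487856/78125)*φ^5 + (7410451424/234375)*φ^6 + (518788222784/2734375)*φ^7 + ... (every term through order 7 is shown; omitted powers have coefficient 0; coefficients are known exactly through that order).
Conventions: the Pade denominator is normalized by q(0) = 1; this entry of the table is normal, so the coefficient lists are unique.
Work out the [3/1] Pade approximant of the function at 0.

Taylor coefficients needed (read off): a_0 = 7/5, a_1 = 113/75, a_2 = 2794/125, a_3 = 270404/1875, a_4 = 2736808/3125.
Write the denominator as Q(φ) = 1 + q1*φ. Requiring Q*f - P = O(φ^5) with deg P <= 3 kills the coefficients of φ^4..φ^4 in Q*f:
  φ^4: a_4 + q1*a_3 = 0, i.e. 2736808/3125 + (270404/1875)*q1 = 0.
Solving this linear system: q1 = -2052606/338005.
The numerator is Q*f truncated at degree 3: P0 = a_0 = 7/5; P1 = a_1 + q1*a_0 = -35465813/5070075; P2 = a_2 + q1*a_1 = 111562368/8450125; P3 = a_3 + q1*a_2 = 1074637312/126751875.

The Pade approximant has numerator coefficients [7/5, -35465813/5070075, 111562368/8450125, 1074637312/126751875]; denominator coefficients [1, -2052606/338005].
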